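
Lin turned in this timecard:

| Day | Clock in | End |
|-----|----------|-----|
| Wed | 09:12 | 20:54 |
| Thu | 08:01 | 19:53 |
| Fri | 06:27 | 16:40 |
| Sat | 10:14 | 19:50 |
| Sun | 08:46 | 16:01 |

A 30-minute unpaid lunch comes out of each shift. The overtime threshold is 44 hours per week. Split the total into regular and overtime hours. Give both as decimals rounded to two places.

Wed: 09:12–20:54 = 11 h 42 min; less 30 min break → 11 h 12 min
Thu: 08:01–19:53 = 11 h 52 min; less 30 min break → 11 h 22 min
Fri: 06:27–16:40 = 10 h 13 min; less 30 min break → 9 h 43 min
Sat: 10:14–19:50 = 9 h 36 min; less 30 min break → 9 h 6 min
Sun: 08:46–16:01 = 7 h 15 min; less 30 min break → 6 h 45 min
Total worked: 48 h 8 min = 48.13 h.
Threshold 44 h → overtime 4 h 8 min, regular 44 h 0 min.

Regular 44.00 hours, overtime 4.13 hours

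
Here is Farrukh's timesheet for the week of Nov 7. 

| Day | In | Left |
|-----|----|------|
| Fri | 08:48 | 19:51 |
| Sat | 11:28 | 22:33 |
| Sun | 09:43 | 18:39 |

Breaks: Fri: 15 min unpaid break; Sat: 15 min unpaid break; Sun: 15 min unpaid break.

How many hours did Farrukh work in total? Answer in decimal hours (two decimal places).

30.32 hours

Fri: 08:48–19:51 = 11 h 3 min; less 15 min break → 10 h 48 min
Sat: 11:28–22:33 = 11 h 5 min; less 15 min break → 10 h 50 min
Sun: 09:43–18:39 = 8 h 56 min; less 15 min break → 8 h 41 min
Total: 10 h 48 min + 10 h 50 min + 8 h 41 min = 30 h 19 min.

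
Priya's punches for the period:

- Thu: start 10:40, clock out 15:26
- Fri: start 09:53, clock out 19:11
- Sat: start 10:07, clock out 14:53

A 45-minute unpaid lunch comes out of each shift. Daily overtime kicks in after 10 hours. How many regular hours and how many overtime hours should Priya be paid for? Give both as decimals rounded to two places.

Thu: 10:40–15:26 = 4 h 46 min; less 45 min break → 4 h 1 min
Fri: 09:53–19:11 = 9 h 18 min; less 45 min break → 8 h 33 min
Sat: 10:07–14:53 = 4 h 46 min; less 45 min break → 4 h 1 min
Thu reg 4 h 1 min / OT 0 h 0 min; Fri reg 8 h 33 min / OT 0 h 0 min; Sat reg 4 h 1 min / OT 0 h 0 min.
Totals: regular 16 h 35 min, overtime 0 h 0 min.

Regular 16.58 hours, overtime 0.00 hours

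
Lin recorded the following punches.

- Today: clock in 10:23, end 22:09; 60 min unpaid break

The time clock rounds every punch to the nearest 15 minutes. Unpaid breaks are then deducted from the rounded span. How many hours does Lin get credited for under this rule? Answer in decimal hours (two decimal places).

Today: in 10:23→10:30, out 22:09→22:15; 11 h 45 min − 60 min = 10 h 45 min

10.75 hours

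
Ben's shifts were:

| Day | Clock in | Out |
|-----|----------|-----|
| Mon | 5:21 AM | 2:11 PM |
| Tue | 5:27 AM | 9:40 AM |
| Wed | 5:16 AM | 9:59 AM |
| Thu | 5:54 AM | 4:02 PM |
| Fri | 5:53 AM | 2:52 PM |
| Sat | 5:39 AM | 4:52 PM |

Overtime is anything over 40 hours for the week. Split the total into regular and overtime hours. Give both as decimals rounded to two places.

Mon: 5:21 AM–2:11 PM = 8 h 50 min
Tue: 5:27 AM–9:40 AM = 4 h 13 min
Wed: 5:16 AM–9:59 AM = 4 h 43 min
Thu: 5:54 AM–4:02 PM = 10 h 8 min
Fri: 5:53 AM–2:52 PM = 8 h 59 min
Sat: 5:39 AM–4:52 PM = 11 h 13 min
Total worked: 48 h 6 min = 48.10 h.
Threshold 40 h → overtime 8 h 6 min, regular 40 h 0 min.

Regular 40.00 hours, overtime 8.10 hours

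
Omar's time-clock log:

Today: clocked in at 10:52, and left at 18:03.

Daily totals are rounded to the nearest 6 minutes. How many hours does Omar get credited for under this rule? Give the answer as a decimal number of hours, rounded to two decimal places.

7.20 hours

Today: 10:52–18:03 = 7 h 11 min → rounds to 7 h 12 min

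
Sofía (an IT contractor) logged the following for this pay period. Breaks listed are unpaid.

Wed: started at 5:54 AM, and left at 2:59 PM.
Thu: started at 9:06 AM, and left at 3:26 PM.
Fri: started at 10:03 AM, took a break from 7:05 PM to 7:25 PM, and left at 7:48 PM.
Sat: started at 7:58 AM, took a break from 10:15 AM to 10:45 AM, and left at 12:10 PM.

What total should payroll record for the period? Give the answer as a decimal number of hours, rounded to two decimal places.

28.53 hours

Wed: 5:54 AM–2:59 PM = 9 h 5 min
Thu: 9:06 AM–3:26 PM = 6 h 20 min
Fri: 10:03 AM–7:48 PM = 9 h 45 min; less 20 min break → 9 h 25 min
Sat: 7:58 AM–12:10 PM = 4 h 12 min; less 30 min break → 3 h 42 min
Total: 9 h 5 min + 6 h 20 min + 9 h 25 min + 3 h 42 min = 28 h 32 min.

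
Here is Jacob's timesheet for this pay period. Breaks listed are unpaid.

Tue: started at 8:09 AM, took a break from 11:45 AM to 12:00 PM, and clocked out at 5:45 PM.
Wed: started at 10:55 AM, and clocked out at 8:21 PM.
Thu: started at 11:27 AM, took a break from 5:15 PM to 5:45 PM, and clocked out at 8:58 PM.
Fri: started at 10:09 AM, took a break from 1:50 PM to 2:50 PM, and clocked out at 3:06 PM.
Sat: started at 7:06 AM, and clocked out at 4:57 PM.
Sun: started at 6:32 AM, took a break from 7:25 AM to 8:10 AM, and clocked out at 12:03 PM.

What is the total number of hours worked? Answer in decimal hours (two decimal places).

46.37 hours

Tue: 8:09 AM–5:45 PM = 9 h 36 min; less 15 min break → 9 h 21 min
Wed: 10:55 AM–8:21 PM = 9 h 26 min
Thu: 11:27 AM–8:58 PM = 9 h 31 min; less 30 min break → 9 h 1 min
Fri: 10:09 AM–3:06 PM = 4 h 57 min; less 60 min break → 3 h 57 min
Sat: 7:06 AM–4:57 PM = 9 h 51 min
Sun: 6:32 AM–12:03 PM = 5 h 31 min; less 45 min break → 4 h 46 min
Total: 9 h 21 min + 9 h 26 min + 9 h 1 min + 3 h 57 min + 9 h 51 min + 4 h 46 min = 46 h 22 min.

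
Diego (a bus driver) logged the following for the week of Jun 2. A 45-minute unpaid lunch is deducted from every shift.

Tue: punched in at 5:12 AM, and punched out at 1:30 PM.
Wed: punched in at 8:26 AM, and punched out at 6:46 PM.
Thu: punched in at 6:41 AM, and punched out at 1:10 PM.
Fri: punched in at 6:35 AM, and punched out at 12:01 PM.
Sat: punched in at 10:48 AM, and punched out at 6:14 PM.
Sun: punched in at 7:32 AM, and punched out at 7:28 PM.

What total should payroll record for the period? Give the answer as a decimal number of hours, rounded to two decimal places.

45.42 hours

Tue: 5:12 AM–1:30 PM = 8 h 18 min; less 45 min break → 7 h 33 min
Wed: 8:26 AM–6:46 PM = 10 h 20 min; less 45 min break → 9 h 35 min
Thu: 6:41 AM–1:10 PM = 6 h 29 min; less 45 min break → 5 h 44 min
Fri: 6:35 AM–12:01 PM = 5 h 26 min; less 45 min break → 4 h 41 min
Sat: 10:48 AM–6:14 PM = 7 h 26 min; less 45 min break → 6 h 41 min
Sun: 7:32 AM–7:28 PM = 11 h 56 min; less 45 min break → 11 h 11 min
Total: 7 h 33 min + 9 h 35 min + 5 h 44 min + 4 h 41 min + 6 h 41 min + 11 h 11 min = 45 h 25 min.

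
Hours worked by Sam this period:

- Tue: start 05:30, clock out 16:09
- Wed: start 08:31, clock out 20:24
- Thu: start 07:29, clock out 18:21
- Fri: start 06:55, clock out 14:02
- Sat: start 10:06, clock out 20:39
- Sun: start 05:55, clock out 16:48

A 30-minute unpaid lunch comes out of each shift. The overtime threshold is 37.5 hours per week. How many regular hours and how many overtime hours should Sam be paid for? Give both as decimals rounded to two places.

Tue: 05:30–16:09 = 10 h 39 min; less 30 min break → 10 h 9 min
Wed: 08:31–20:24 = 11 h 53 min; less 30 min break → 11 h 23 min
Thu: 07:29–18:21 = 10 h 52 min; less 30 min break → 10 h 22 min
Fri: 06:55–14:02 = 7 h 7 min; less 30 min break → 6 h 37 min
Sat: 10:06–20:39 = 10 h 33 min; less 30 min break → 10 h 3 min
Sun: 05:55–16:48 = 10 h 53 min; less 30 min break → 10 h 23 min
Total worked: 58 h 57 min = 58.95 h.
Threshold 37.5 h → overtime 21 h 27 min, regular 37 h 30 min.

Regular 37.50 hours, overtime 21.45 hours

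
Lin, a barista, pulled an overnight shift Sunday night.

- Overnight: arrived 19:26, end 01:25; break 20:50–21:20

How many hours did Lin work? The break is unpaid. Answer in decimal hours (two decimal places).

Overnight: 19:26 → midnight = 4 h 34 min; midnight → 01:25 = 1 h 25 min; span 5 h 59 min; less 30 min break → 5 h 29 min

5.48 hours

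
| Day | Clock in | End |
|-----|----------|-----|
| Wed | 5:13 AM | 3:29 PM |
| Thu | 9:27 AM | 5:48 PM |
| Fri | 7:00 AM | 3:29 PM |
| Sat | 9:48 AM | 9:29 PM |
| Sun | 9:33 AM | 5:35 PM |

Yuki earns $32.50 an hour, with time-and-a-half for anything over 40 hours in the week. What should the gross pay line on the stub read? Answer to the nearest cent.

Wed: 5:13 AM–3:29 PM = 10 h 16 min
Thu: 9:27 AM–5:48 PM = 8 h 21 min
Fri: 7:00 AM–3:29 PM = 8 h 29 min
Sat: 9:48 AM–9:29 PM = 11 h 41 min
Sun: 9:33 AM–5:35 PM = 8 h 2 min
Total worked: 46 h 49 min = 2809 min.
Regular 40 h 0 min = 2400 min at $32.50/h; overtime 6 h 49 min = 409 min at $48.75/h.
Pay = (2400 × $32.50 + 409 × $48.75) ÷ 60 = $1632.31.

$1632.31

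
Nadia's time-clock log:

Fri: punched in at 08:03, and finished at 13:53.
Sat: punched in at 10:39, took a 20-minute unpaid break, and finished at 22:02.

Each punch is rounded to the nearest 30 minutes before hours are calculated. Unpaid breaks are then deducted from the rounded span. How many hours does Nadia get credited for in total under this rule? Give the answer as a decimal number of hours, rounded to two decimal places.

Fri: in 08:03→08:00, out 13:53→14:00; 6 h 0 min
Sat: in 10:39→10:30, out 22:02→22:00; 11 h 30 min − 20 min = 11 h 10 min
Total credited: 17 h 10 min.

17.17 hours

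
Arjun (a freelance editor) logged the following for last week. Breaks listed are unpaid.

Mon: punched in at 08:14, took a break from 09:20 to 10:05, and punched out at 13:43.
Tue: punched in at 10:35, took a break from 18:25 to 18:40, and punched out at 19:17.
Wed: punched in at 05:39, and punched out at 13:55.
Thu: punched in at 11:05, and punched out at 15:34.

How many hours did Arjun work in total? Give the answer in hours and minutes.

Mon: 08:14–13:43 = 5 h 29 min; less 45 min break → 4 h 44 min
Tue: 10:35–19:17 = 8 h 42 min; less 15 min break → 8 h 27 min
Wed: 05:39–13:55 = 8 h 16 min
Thu: 11:05–15:34 = 4 h 29 min
Total: 4 h 44 min + 8 h 27 min + 8 h 16 min + 4 h 29 min = 25 h 56 min.

25 h 56 min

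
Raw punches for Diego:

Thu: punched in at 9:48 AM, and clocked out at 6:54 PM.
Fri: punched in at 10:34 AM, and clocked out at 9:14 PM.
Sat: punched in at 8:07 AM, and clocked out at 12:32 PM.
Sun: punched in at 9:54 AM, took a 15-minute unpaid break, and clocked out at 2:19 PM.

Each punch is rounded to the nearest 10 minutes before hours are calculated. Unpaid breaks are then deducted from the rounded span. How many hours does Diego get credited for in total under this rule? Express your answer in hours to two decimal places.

Thu: in 9:48 AM→9:50 AM, out 6:54 PM→6:50 PM; 9 h 0 min
Fri: in 10:34 AM→10:30 AM, out 9:14 PM→9:10 PM; 10 h 40 min
Sat: in 8:07 AM→8:10 AM, out 12:32 PM→12:30 PM; 4 h 20 min
Sun: in 9:54 AM→9:50 AM, out 2:19 PM→2:20 PM; 4 h 30 min − 15 min = 4 h 15 min
Total credited: 28 h 15 min.

28.25 hours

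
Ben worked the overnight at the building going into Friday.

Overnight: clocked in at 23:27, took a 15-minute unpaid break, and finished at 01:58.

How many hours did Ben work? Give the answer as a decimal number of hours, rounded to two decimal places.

2.27 hours

Overnight: 23:27 → midnight = 0 h 33 min; midnight → 01:58 = 1 h 58 min; span 2 h 31 min; less 15 min break → 2 h 16 min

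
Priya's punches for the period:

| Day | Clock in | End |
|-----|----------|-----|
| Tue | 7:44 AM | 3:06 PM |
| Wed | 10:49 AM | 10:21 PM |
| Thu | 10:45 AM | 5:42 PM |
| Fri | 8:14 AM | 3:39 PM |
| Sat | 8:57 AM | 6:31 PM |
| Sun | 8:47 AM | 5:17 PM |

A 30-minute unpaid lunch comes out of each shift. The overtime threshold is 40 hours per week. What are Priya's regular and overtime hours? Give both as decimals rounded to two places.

Regular 40.00 hours, overtime 8.33 hours

Tue: 7:44 AM–3:06 PM = 7 h 22 min; less 30 min break → 6 h 52 min
Wed: 10:49 AM–10:21 PM = 11 h 32 min; less 30 min break → 11 h 2 min
Thu: 10:45 AM–5:42 PM = 6 h 57 min; less 30 min break → 6 h 27 min
Fri: 8:14 AM–3:39 PM = 7 h 25 min; less 30 min break → 6 h 55 min
Sat: 8:57 AM–6:31 PM = 9 h 34 min; less 30 min break → 9 h 4 min
Sun: 8:47 AM–5:17 PM = 8 h 30 min; less 30 min break → 8 h 0 min
Total worked: 48 h 20 min = 48.33 h.
Threshold 40 h → overtime 8 h 20 min, regular 40 h 0 min.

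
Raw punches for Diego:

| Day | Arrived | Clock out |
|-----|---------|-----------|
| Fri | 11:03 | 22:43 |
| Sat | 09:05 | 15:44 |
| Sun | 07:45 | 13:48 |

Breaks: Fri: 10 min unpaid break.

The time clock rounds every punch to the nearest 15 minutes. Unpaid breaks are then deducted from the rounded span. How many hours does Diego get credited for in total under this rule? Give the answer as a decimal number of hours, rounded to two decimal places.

24.33 hours

Fri: in 11:03→11:00, out 22:43→22:45; 11 h 45 min − 10 min = 11 h 35 min
Sat: in 09:05→09:00, out 15:44→15:45; 6 h 45 min
Sun: in 07:45→07:45, out 13:48→13:45; 6 h 0 min
Total credited: 24 h 20 min.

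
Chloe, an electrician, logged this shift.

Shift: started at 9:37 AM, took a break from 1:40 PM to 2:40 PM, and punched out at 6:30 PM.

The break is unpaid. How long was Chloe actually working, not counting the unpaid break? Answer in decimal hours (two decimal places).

Shift: 9:37 AM–6:30 PM = 8 h 53 min; less 60 min break → 7 h 53 min

7.88 hours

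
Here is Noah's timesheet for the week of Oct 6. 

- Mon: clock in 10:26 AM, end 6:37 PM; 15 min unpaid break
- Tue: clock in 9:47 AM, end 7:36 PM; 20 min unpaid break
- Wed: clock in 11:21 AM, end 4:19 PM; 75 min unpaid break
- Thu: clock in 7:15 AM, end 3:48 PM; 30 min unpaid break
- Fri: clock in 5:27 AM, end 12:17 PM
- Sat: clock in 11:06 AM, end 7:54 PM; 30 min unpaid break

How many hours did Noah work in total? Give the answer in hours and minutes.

Mon: 10:26 AM–6:37 PM = 8 h 11 min; less 15 min break → 7 h 56 min
Tue: 9:47 AM–7:36 PM = 9 h 49 min; less 20 min break → 9 h 29 min
Wed: 11:21 AM–4:19 PM = 4 h 58 min; less 75 min break → 3 h 43 min
Thu: 7:15 AM–3:48 PM = 8 h 33 min; less 30 min break → 8 h 3 min
Fri: 5:27 AM–12:17 PM = 6 h 50 min
Sat: 11:06 AM–7:54 PM = 8 h 48 min; less 30 min break → 8 h 18 min
Total: 7 h 56 min + 9 h 29 min + 3 h 43 min + 8 h 3 min + 6 h 50 min + 8 h 18 min = 44 h 19 min.

44 h 19 min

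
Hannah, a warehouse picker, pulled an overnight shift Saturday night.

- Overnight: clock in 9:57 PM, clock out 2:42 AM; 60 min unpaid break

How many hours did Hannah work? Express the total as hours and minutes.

Overnight: 9:57 PM → midnight = 2 h 3 min; midnight → 2:42 AM = 2 h 42 min; span 4 h 45 min; less 60 min break → 3 h 45 min

3 h 45 min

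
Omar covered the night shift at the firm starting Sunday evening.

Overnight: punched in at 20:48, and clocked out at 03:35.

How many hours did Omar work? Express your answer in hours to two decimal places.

Overnight: 20:48 → midnight = 3 h 12 min; midnight → 03:35 = 3 h 35 min; span 6 h 47 min

6.78 hours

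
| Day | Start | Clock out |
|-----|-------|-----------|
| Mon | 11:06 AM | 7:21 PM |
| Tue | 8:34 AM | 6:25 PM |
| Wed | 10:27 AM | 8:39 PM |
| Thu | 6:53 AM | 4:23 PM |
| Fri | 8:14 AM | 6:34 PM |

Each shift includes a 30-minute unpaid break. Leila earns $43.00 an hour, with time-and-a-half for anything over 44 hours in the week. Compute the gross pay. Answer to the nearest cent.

Mon: 11:06 AM–7:21 PM = 8 h 15 min; less 30 min break → 7 h 45 min
Tue: 8:34 AM–6:25 PM = 9 h 51 min; less 30 min break → 9 h 21 min
Wed: 10:27 AM–8:39 PM = 10 h 12 min; less 30 min break → 9 h 42 min
Thu: 6:53 AM–4:23 PM = 9 h 30 min; less 30 min break → 9 h 0 min
Fri: 8:14 AM–6:34 PM = 10 h 20 min; less 30 min break → 9 h 50 min
Total worked: 45 h 38 min = 2738 min.
Regular 44 h 0 min = 2640 min at $43.00/h; overtime 1 h 38 min = 98 min at $64.50/h.
Pay = (2640 × $43.00 + 98 × $64.50) ÷ 60 = $1997.35.

$1997.35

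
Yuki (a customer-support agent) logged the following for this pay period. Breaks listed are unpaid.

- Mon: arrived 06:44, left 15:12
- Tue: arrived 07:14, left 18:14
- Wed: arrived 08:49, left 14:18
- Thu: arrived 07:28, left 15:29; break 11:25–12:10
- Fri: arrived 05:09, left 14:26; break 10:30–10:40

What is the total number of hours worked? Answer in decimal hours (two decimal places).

Mon: 06:44–15:12 = 8 h 28 min
Tue: 07:14–18:14 = 11 h 0 min
Wed: 08:49–14:18 = 5 h 29 min
Thu: 07:28–15:29 = 8 h 1 min; less 45 min break → 7 h 16 min
Fri: 05:09–14:26 = 9 h 17 min; less 10 min break → 9 h 7 min
Total: 8 h 28 min + 11 h 0 min + 5 h 29 min + 7 h 16 min + 9 h 7 min = 41 h 20 min.

41.33 hours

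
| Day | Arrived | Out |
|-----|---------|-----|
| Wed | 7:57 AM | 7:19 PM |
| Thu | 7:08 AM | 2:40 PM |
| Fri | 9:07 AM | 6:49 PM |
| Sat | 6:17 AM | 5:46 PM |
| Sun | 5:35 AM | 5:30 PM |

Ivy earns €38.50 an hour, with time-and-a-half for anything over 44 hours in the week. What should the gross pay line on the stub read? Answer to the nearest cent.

€2156.00

Wed: 7:57 AM–7:19 PM = 11 h 22 min
Thu: 7:08 AM–2:40 PM = 7 h 32 min
Fri: 9:07 AM–6:49 PM = 9 h 42 min
Sat: 6:17 AM–5:46 PM = 11 h 29 min
Sun: 5:35 AM–5:30 PM = 11 h 55 min
Total worked: 52 h 0 min = 3120 min.
Regular 44 h 0 min = 2640 min at €38.50/h; overtime 8 h 0 min = 480 min at €57.75/h.
Pay = (2640 × €38.50 + 480 × €57.75) ÷ 60 = €2156.00.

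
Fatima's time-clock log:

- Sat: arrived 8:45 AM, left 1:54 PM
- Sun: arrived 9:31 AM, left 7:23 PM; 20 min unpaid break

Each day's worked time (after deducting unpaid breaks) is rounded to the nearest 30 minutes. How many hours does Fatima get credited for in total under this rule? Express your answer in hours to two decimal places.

14.50 hours

Sat: 8:45 AM–1:54 PM = 5 h 9 min → rounds to 5 h 0 min
Sun: 9:31 AM–7:23 PM = 9 h 52 min − 20 min = 9 h 32 min → rounds to 9 h 30 min
Total credited: 14 h 30 min.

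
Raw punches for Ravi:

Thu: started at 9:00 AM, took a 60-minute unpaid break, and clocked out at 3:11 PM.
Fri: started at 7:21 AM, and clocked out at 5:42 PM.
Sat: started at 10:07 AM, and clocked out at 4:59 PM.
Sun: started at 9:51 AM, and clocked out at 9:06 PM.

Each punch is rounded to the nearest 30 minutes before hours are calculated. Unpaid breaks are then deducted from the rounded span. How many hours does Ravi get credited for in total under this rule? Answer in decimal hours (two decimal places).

Thu: in 9:00 AM→9:00 AM, out 3:11 PM→3:00 PM; 6 h 0 min − 60 min = 5 h 0 min
Fri: in 7:21 AM→7:30 AM, out 5:42 PM→5:30 PM; 10 h 0 min
Sat: in 10:07 AM→10:00 AM, out 4:59 PM→5:00 PM; 7 h 0 min
Sun: in 9:51 AM→10:00 AM, out 9:06 PM→9:00 PM; 11 h 0 min
Total credited: 33 h 0 min.

33.00 hours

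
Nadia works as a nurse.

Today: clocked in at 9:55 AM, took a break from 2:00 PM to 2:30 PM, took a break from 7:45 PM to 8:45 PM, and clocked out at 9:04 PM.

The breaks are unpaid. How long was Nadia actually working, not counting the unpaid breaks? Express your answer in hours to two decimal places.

9.65 hours

Today: 9:55 AM–9:04 PM = 11 h 9 min; less 90 min break → 9 h 39 min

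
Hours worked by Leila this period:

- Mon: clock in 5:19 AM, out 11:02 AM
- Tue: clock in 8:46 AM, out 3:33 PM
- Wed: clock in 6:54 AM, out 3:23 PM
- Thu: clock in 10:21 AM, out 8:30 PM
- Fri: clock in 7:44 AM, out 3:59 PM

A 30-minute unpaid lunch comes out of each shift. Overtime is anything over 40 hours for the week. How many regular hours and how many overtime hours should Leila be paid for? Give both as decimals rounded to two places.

Mon: 5:19 AM–11:02 AM = 5 h 43 min; less 30 min break → 5 h 13 min
Tue: 8:46 AM–3:33 PM = 6 h 47 min; less 30 min break → 6 h 17 min
Wed: 6:54 AM–3:23 PM = 8 h 29 min; less 30 min break → 7 h 59 min
Thu: 10:21 AM–8:30 PM = 10 h 9 min; less 30 min break → 9 h 39 min
Fri: 7:44 AM–3:59 PM = 8 h 15 min; less 30 min break → 7 h 45 min
Total worked: 36 h 53 min = 36.88 h.
Threshold 40 h → overtime 0 h 0 min, regular 36 h 53 min.

Regular 36.88 hours, overtime 0.00 hours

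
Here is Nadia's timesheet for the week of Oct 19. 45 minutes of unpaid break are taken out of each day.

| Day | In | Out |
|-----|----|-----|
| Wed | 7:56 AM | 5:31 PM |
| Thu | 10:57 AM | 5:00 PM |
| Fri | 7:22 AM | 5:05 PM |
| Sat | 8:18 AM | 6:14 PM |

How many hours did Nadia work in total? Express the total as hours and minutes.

32 h 17 min

Wed: 7:56 AM–5:31 PM = 9 h 35 min; less 45 min break → 8 h 50 min
Thu: 10:57 AM–5:00 PM = 6 h 3 min; less 45 min break → 5 h 18 min
Fri: 7:22 AM–5:05 PM = 9 h 43 min; less 45 min break → 8 h 58 min
Sat: 8:18 AM–6:14 PM = 9 h 56 min; less 45 min break → 9 h 11 min
Total: 8 h 50 min + 5 h 18 min + 8 h 58 min + 9 h 11 min = 32 h 17 min.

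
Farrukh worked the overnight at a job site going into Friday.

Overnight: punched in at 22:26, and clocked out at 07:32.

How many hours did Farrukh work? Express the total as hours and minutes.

9 h 6 min

Overnight: 22:26 → midnight = 1 h 34 min; midnight → 07:32 = 7 h 32 min; span 9 h 6 min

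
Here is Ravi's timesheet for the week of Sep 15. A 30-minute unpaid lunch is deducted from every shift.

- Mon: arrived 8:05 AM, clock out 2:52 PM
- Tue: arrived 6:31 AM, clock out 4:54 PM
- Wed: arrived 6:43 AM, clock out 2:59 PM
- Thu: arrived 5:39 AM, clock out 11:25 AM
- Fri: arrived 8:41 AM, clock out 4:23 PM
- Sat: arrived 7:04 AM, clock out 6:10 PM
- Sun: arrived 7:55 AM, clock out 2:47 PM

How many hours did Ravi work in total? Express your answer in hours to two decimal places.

53.37 hours

Mon: 8:05 AM–2:52 PM = 6 h 47 min; less 30 min break → 6 h 17 min
Tue: 6:31 AM–4:54 PM = 10 h 23 min; less 30 min break → 9 h 53 min
Wed: 6:43 AM–2:59 PM = 8 h 16 min; less 30 min break → 7 h 46 min
Thu: 5:39 AM–11:25 AM = 5 h 46 min; less 30 min break → 5 h 16 min
Fri: 8:41 AM–4:23 PM = 7 h 42 min; less 30 min break → 7 h 12 min
Sat: 7:04 AM–6:10 PM = 11 h 6 min; less 30 min break → 10 h 36 min
Sun: 7:55 AM–2:47 PM = 6 h 52 min; less 30 min break → 6 h 22 min
Total: 6 h 17 min + 9 h 53 min + 7 h 46 min + 5 h 16 min + 7 h 12 min + 10 h 36 min + 6 h 22 min = 53 h 22 min.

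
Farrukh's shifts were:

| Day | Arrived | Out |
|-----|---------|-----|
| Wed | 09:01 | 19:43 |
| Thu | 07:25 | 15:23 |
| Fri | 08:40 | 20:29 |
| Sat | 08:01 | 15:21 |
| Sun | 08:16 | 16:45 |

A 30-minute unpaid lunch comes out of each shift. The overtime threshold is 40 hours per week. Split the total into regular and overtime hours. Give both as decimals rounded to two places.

Wed: 09:01–19:43 = 10 h 42 min; less 30 min break → 10 h 12 min
Thu: 07:25–15:23 = 7 h 58 min; less 30 min break → 7 h 28 min
Fri: 08:40–20:29 = 11 h 49 min; less 30 min break → 11 h 19 min
Sat: 08:01–15:21 = 7 h 20 min; less 30 min break → 6 h 50 min
Sun: 08:16–16:45 = 8 h 29 min; less 30 min break → 7 h 59 min
Total worked: 43 h 48 min = 43.80 h.
Threshold 40 h → overtime 3 h 48 min, regular 40 h 0 min.

Regular 40.00 hours, overtime 3.80 hours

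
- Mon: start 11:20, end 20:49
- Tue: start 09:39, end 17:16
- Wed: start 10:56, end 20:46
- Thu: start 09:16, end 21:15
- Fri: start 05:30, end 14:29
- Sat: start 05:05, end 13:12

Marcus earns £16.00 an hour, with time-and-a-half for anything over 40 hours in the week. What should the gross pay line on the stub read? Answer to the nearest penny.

£1024.40

Mon: 11:20–20:49 = 9 h 29 min
Tue: 09:39–17:16 = 7 h 37 min
Wed: 10:56–20:46 = 9 h 50 min
Thu: 09:16–21:15 = 11 h 59 min
Fri: 05:30–14:29 = 8 h 59 min
Sat: 05:05–13:12 = 8 h 7 min
Total worked: 56 h 1 min = 3361 min.
Regular 40 h 0 min = 2400 min at £16.00/h; overtime 16 h 1 min = 961 min at £24.00/h.
Pay = (2400 × £16.00 + 961 × £24.00) ÷ 60 = £1024.40.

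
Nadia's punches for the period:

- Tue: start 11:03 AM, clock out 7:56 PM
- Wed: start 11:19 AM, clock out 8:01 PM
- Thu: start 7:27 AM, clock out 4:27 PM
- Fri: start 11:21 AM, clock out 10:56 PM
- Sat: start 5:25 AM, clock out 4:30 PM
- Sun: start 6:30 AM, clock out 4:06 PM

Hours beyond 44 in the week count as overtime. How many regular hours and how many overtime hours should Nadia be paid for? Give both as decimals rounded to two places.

Tue: 11:03 AM–7:56 PM = 8 h 53 min
Wed: 11:19 AM–8:01 PM = 8 h 42 min
Thu: 7:27 AM–4:27 PM = 9 h 0 min
Fri: 11:21 AM–10:56 PM = 11 h 35 min
Sat: 5:25 AM–4:30 PM = 11 h 5 min
Sun: 6:30 AM–4:06 PM = 9 h 36 min
Total worked: 58 h 51 min = 58.85 h.
Threshold 44 h → overtime 14 h 51 min, regular 44 h 0 min.

Regular 44.00 hours, overtime 14.85 hours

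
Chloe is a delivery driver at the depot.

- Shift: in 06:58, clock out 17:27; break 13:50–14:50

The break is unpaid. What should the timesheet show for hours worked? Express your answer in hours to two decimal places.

Shift: 06:58–17:27 = 10 h 29 min; less 60 min break → 9 h 29 min

9.48 hours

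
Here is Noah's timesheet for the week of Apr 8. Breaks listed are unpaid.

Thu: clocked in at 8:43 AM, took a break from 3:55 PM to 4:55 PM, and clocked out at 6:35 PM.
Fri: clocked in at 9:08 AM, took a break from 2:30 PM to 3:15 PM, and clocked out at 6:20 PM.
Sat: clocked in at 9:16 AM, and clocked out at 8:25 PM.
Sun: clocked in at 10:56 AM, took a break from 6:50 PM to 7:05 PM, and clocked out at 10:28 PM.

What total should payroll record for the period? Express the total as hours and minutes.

39 h 45 min

Thu: 8:43 AM–6:35 PM = 9 h 52 min; less 60 min break → 8 h 52 min
Fri: 9:08 AM–6:20 PM = 9 h 12 min; less 45 min break → 8 h 27 min
Sat: 9:16 AM–8:25 PM = 11 h 9 min
Sun: 10:56 AM–10:28 PM = 11 h 32 min; less 15 min break → 11 h 17 min
Total: 8 h 52 min + 8 h 27 min + 11 h 9 min + 11 h 17 min = 39 h 45 min.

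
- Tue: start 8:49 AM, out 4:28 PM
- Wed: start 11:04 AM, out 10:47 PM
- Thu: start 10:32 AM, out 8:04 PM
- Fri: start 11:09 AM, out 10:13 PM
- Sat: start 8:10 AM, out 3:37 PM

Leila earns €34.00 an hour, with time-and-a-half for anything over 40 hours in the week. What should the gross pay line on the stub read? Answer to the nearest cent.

€1738.25

Tue: 8:49 AM–4:28 PM = 7 h 39 min
Wed: 11:04 AM–10:47 PM = 11 h 43 min
Thu: 10:32 AM–8:04 PM = 9 h 32 min
Fri: 11:09 AM–10:13 PM = 11 h 4 min
Sat: 8:10 AM–3:37 PM = 7 h 27 min
Total worked: 47 h 25 min = 2845 min.
Regular 40 h 0 min = 2400 min at €34.00/h; overtime 7 h 25 min = 445 min at €51.00/h.
Pay = (2400 × €34.00 + 445 × €51.00) ÷ 60 = €1738.25.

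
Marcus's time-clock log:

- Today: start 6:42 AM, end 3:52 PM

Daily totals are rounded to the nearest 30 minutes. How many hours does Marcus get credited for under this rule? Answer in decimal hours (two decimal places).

Today: 6:42 AM–3:52 PM = 9 h 10 min → rounds to 9 h 0 min

9.00 hours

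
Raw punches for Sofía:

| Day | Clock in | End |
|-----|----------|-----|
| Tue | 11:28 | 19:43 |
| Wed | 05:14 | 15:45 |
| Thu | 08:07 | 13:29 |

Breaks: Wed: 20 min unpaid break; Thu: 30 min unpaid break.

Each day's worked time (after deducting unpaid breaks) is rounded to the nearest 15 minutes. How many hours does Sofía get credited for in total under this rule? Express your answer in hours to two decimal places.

23.25 hours

Tue: 11:28–19:43 = 8 h 15 min → rounds to 8 h 15 min
Wed: 05:14–15:45 = 10 h 31 min − 20 min = 10 h 11 min → rounds to 10 h 15 min
Thu: 08:07–13:29 = 5 h 22 min − 30 min = 4 h 52 min → rounds to 4 h 45 min
Total credited: 23 h 15 min.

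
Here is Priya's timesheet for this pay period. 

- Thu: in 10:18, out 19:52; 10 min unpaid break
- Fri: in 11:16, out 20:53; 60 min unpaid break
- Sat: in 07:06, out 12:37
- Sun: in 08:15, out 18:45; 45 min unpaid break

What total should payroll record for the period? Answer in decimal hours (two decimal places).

Thu: 10:18–19:52 = 9 h 34 min; less 10 min break → 9 h 24 min
Fri: 11:16–20:53 = 9 h 37 min; less 60 min break → 8 h 37 min
Sat: 07:06–12:37 = 5 h 31 min
Sun: 08:15–18:45 = 10 h 30 min; less 45 min break → 9 h 45 min
Total: 9 h 24 min + 8 h 37 min + 5 h 31 min + 9 h 45 min = 33 h 17 min.

33.28 hours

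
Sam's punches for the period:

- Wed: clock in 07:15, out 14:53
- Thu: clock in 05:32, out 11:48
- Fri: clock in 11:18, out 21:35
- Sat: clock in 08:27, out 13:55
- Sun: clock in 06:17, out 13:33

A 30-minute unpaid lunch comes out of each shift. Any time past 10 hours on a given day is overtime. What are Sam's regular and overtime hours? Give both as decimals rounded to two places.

Regular 34.42 hours, overtime 0.00 hours

Wed: 07:15–14:53 = 7 h 38 min; less 30 min break → 7 h 8 min
Thu: 05:32–11:48 = 6 h 16 min; less 30 min break → 5 h 46 min
Fri: 11:18–21:35 = 10 h 17 min; less 30 min break → 9 h 47 min
Sat: 08:27–13:55 = 5 h 28 min; less 30 min break → 4 h 58 min
Sun: 06:17–13:33 = 7 h 16 min; less 30 min break → 6 h 46 min
Wed reg 7 h 8 min / OT 0 h 0 min; Thu reg 5 h 46 min / OT 0 h 0 min; Fri reg 9 h 47 min / OT 0 h 0 min; Sat reg 4 h 58 min / OT 0 h 0 min; Sun reg 6 h 46 min / OT 0 h 0 min.
Totals: regular 34 h 25 min, overtime 0 h 0 min.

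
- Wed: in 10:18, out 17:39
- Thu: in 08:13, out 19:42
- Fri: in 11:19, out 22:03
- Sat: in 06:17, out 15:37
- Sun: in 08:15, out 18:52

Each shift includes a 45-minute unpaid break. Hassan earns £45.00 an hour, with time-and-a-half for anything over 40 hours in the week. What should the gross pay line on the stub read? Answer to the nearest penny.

Wed: 10:18–17:39 = 7 h 21 min; less 45 min break → 6 h 36 min
Thu: 08:13–19:42 = 11 h 29 min; less 45 min break → 10 h 44 min
Fri: 11:19–22:03 = 10 h 44 min; less 45 min break → 9 h 59 min
Sat: 06:17–15:37 = 9 h 20 min; less 45 min break → 8 h 35 min
Sun: 08:15–18:52 = 10 h 37 min; less 45 min break → 9 h 52 min
Total worked: 45 h 46 min = 2746 min.
Regular 40 h 0 min = 2400 min at £45.00/h; overtime 5 h 46 min = 346 min at £67.50/h.
Pay = (2400 × £45.00 + 346 × £67.50) ÷ 60 = £2189.25.

£2189.25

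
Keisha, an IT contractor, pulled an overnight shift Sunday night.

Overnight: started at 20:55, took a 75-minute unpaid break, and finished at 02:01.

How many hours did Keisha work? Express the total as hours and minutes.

Overnight: 20:55 → midnight = 3 h 5 min; midnight → 02:01 = 2 h 1 min; span 5 h 6 min; less 75 min break → 3 h 51 min

3 h 51 min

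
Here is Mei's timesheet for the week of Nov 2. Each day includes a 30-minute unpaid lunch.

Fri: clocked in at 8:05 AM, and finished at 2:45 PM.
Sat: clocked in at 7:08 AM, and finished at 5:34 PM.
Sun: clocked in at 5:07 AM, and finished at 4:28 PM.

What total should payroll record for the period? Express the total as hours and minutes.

26 h 57 min

Fri: 8:05 AM–2:45 PM = 6 h 40 min; less 30 min break → 6 h 10 min
Sat: 7:08 AM–5:34 PM = 10 h 26 min; less 30 min break → 9 h 56 min
Sun: 5:07 AM–4:28 PM = 11 h 21 min; less 30 min break → 10 h 51 min
Total: 6 h 10 min + 9 h 56 min + 10 h 51 min = 26 h 57 min.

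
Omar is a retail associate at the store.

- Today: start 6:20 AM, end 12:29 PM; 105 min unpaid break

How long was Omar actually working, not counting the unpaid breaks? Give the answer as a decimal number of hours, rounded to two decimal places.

4.40 hours

Today: 6:20 AM–12:29 PM = 6 h 9 min; less 105 min break → 4 h 24 min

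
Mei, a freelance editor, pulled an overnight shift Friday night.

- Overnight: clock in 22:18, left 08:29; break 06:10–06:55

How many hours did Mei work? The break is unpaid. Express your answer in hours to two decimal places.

Overnight: 22:18 → midnight = 1 h 42 min; midnight → 08:29 = 8 h 29 min; span 10 h 11 min; less 45 min break → 9 h 26 min

9.43 hours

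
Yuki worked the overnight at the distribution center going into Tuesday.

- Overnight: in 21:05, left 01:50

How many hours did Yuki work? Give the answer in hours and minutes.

4 h 45 min

Overnight: 21:05 → midnight = 2 h 55 min; midnight → 01:50 = 1 h 50 min; span 4 h 45 min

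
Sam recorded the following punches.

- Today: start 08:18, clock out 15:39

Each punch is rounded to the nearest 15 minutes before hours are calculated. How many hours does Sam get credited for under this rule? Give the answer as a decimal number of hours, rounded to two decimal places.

Today: in 08:18→08:15, out 15:39→15:45; 7 h 30 min

7.50 hours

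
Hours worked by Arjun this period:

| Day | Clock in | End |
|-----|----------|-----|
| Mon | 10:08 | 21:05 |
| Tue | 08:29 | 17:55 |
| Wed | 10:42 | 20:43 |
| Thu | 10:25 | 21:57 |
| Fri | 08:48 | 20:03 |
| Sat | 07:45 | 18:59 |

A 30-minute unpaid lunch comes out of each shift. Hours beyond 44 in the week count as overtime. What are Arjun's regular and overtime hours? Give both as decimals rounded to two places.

Mon: 10:08–21:05 = 10 h 57 min; less 30 min break → 10 h 27 min
Tue: 08:29–17:55 = 9 h 26 min; less 30 min break → 8 h 56 min
Wed: 10:42–20:43 = 10 h 1 min; less 30 min break → 9 h 31 min
Thu: 10:25–21:57 = 11 h 32 min; less 30 min break → 11 h 2 min
Fri: 08:48–20:03 = 11 h 15 min; less 30 min break → 10 h 45 min
Sat: 07:45–18:59 = 11 h 14 min; less 30 min break → 10 h 44 min
Total worked: 61 h 25 min = 61.42 h.
Threshold 44 h → overtime 17 h 25 min, regular 44 h 0 min.

Regular 44.00 hours, overtime 17.42 hours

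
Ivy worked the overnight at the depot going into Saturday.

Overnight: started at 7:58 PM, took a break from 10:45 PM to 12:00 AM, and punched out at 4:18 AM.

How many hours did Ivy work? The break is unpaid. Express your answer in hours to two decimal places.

Overnight: 7:58 PM → midnight = 4 h 2 min; midnight → 4:18 AM = 4 h 18 min; span 8 h 20 min; less 75 min break → 7 h 5 min

7.08 hours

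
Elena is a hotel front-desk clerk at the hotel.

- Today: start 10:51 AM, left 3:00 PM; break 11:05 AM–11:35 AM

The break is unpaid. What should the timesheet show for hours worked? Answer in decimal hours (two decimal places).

3.65 hours

Today: 10:51 AM–3:00 PM = 4 h 9 min; less 30 min break → 3 h 39 min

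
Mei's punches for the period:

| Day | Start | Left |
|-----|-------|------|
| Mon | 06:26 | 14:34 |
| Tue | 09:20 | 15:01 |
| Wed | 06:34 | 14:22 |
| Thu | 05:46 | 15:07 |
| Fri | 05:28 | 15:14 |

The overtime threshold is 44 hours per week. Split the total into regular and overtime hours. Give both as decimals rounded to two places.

Regular 40.73 hours, overtime 0.00 hours

Mon: 06:26–14:34 = 8 h 8 min
Tue: 09:20–15:01 = 5 h 41 min
Wed: 06:34–14:22 = 7 h 48 min
Thu: 05:46–15:07 = 9 h 21 min
Fri: 05:28–15:14 = 9 h 46 min
Total worked: 40 h 44 min = 40.73 h.
Threshold 44 h → overtime 0 h 0 min, regular 40 h 44 min.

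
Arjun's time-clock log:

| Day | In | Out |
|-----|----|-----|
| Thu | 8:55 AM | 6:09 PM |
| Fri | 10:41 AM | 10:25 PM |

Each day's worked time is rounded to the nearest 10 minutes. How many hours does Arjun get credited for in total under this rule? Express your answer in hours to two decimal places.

Thu: 8:55 AM–6:09 PM = 9 h 14 min → rounds to 9 h 10 min
Fri: 10:41 AM–10:25 PM = 11 h 44 min → rounds to 11 h 40 min
Total credited: 20 h 50 min.

20.83 hours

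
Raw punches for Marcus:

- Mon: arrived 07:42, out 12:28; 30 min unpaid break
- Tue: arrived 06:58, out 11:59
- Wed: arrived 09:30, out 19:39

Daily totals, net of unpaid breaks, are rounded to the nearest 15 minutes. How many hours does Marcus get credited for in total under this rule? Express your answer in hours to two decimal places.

Mon: 07:42–12:28 = 4 h 46 min − 30 min = 4 h 16 min → rounds to 4 h 15 min
Tue: 06:58–11:59 = 5 h 1 min → rounds to 5 h 0 min
Wed: 09:30–19:39 = 10 h 9 min → rounds to 10 h 15 min
Total credited: 19 h 30 min.

19.50 hours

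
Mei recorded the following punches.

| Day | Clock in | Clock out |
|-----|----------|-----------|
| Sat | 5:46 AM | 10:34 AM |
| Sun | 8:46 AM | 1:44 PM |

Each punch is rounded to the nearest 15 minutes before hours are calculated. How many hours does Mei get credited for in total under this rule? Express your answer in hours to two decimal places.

Sat: in 5:46 AM→5:45 AM, out 10:34 AM→10:30 AM; 4 h 45 min
Sun: in 8:46 AM→8:45 AM, out 1:44 PM→1:45 PM; 5 h 0 min
Total credited: 9 h 45 min.

9.75 hours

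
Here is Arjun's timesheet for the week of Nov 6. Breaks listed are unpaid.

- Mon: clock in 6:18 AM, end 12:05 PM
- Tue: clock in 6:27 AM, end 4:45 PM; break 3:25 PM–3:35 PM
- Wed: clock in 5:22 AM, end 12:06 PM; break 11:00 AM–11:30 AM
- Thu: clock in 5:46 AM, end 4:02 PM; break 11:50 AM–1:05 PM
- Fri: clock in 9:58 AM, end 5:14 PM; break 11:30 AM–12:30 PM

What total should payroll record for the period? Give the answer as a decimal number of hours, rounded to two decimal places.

Mon: 6:18 AM–12:05 PM = 5 h 47 min
Tue: 6:27 AM–4:45 PM = 10 h 18 min; less 10 min break → 10 h 8 min
Wed: 5:22 AM–12:06 PM = 6 h 44 min; less 30 min break → 6 h 14 min
Thu: 5:46 AM–4:02 PM = 10 h 16 min; less 75 min break → 9 h 1 min
Fri: 9:58 AM–5:14 PM = 7 h 16 min; less 60 min break → 6 h 16 min
Total: 5 h 47 min + 10 h 8 min + 6 h 14 min + 9 h 1 min + 6 h 16 min = 37 h 26 min.

37.43 hours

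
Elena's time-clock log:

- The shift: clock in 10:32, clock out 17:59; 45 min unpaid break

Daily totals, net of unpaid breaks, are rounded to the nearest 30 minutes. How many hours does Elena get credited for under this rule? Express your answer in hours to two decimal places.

The shift: 10:32–17:59 = 7 h 27 min − 45 min = 6 h 42 min → rounds to 6 h 30 min

6.50 hours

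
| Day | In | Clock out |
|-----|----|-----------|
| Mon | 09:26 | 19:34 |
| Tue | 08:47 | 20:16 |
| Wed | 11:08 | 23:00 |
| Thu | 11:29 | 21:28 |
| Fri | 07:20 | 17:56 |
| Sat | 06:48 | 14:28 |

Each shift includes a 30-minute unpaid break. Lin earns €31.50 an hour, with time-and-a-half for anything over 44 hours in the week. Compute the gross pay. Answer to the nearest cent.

€2082.15

Mon: 09:26–19:34 = 10 h 8 min; less 30 min break → 9 h 38 min
Tue: 08:47–20:16 = 11 h 29 min; less 30 min break → 10 h 59 min
Wed: 11:08–23:00 = 11 h 52 min; less 30 min break → 11 h 22 min
Thu: 11:29–21:28 = 9 h 59 min; less 30 min break → 9 h 29 min
Fri: 07:20–17:56 = 10 h 36 min; less 30 min break → 10 h 6 min
Sat: 06:48–14:28 = 7 h 40 min; less 30 min break → 7 h 10 min
Total worked: 58 h 44 min = 3524 min.
Regular 44 h 0 min = 2640 min at €31.50/h; overtime 14 h 44 min = 884 min at €47.25/h.
Pay = (2640 × €31.50 + 884 × €47.25) ÷ 60 = €2082.15.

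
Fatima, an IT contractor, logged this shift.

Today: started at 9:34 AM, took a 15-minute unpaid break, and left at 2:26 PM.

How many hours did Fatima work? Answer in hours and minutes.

4 h 37 min

Today: 9:34 AM–2:26 PM = 4 h 52 min; less 15 min break → 4 h 37 min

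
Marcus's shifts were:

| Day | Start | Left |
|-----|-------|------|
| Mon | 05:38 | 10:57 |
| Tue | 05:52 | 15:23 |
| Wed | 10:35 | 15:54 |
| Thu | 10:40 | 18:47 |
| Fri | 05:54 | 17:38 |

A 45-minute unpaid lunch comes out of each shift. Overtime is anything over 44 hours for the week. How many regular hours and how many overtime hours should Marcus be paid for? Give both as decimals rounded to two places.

Regular 36.25 hours, overtime 0.00 hours

Mon: 05:38–10:57 = 5 h 19 min; less 45 min break → 4 h 34 min
Tue: 05:52–15:23 = 9 h 31 min; less 45 min break → 8 h 46 min
Wed: 10:35–15:54 = 5 h 19 min; less 45 min break → 4 h 34 min
Thu: 10:40–18:47 = 8 h 7 min; less 45 min break → 7 h 22 min
Fri: 05:54–17:38 = 11 h 44 min; less 45 min break → 10 h 59 min
Total worked: 36 h 15 min = 36.25 h.
Threshold 44 h → overtime 0 h 0 min, regular 36 h 15 min.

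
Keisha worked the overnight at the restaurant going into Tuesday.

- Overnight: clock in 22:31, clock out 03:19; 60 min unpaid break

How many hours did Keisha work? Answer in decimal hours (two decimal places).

Overnight: 22:31 → midnight = 1 h 29 min; midnight → 03:19 = 3 h 19 min; span 4 h 48 min; less 60 min break → 3 h 48 min

3.80 hours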